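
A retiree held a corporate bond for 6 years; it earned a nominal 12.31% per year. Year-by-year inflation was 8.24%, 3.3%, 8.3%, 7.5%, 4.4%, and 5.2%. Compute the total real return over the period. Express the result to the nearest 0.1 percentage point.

Cumulative inflation factor: 1.0824 × 1.033 × 1.083 × 1.075 × 1.044 × 1.052 ≈ 1.42969.
Nominal growth factor: 2.00683. Real growth factor = 2.00683 / 1.42969 ≈ 1.40368.
Total real return ≈ 40.3684%.

40.4%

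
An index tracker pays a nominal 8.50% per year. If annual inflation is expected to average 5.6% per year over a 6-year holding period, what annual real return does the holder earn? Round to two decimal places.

2.75%

With constant rates the annual real return is the same each year: (1+8.50%)/(1+5.6%) − 1 = 0.02746.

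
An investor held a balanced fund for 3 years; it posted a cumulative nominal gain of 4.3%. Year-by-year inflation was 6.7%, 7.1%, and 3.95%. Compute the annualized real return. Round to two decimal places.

-4.24%

Cumulative inflation factor: 1.067 × 1.071 × 1.0395 ≈ 1.18790.
Nominal growth factor: 1.04300. Real growth factor = 1.04300 / 1.18790 ≈ 0.87802.
Annualized: 0.87802^(1/3) − 1 ≈ -0.04243.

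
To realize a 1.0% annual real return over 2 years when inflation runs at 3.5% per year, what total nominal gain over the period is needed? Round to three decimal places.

Required annual nominal rate: (1+1.0%)(1+3.5%) − 1 = 4.535%.
Cumulative over 2 years: (1 + 0.04535)^2 − 1 ≈ 0.09276.

9.276%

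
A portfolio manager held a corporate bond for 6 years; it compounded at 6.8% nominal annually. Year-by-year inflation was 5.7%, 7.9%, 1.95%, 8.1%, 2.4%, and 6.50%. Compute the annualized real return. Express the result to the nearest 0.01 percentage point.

1.33%

Cumulative inflation factor: 1.057 × 1.079 × 1.0195 × 1.081 × 1.024 × 1.0650 ≈ 1.37075.
Nominal growth factor: 1.48398. Real growth factor = 1.48398 / 1.37075 ≈ 1.08260.
Annualized: 1.08260^(1/6) − 1 ≈ 0.01332.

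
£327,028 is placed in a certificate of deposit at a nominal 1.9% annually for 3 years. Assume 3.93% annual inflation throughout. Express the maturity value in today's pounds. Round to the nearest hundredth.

Nominal value at maturity: £327,028 × (1 + 1.9%)^3 ≈ £346,025.01.
Price-level factor over 3 years: (1 + 3.93%)^3 ≈ 1.1225941685.
The maturity value deflated by that factor is the answer in today's purchasing power.

£308,236.96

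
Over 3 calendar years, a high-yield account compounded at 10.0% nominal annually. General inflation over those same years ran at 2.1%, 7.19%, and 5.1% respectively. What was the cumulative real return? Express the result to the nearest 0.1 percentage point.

15.7%

Cumulative inflation factor: 1.021 × 1.0719 × 1.051 ≈ 1.15022.
Nominal growth factor: 1.33100. Real growth factor = 1.33100 / 1.15022 ≈ 1.15717.
Total real return ≈ 15.7165%.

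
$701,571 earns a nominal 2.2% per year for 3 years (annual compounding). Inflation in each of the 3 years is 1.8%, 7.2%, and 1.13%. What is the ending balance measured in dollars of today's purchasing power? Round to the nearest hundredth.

Nominal value at maturity: $701,571 × (1 + 2.2%)^3 ≈ $748,900.84.
Price-level factor over 3 years: 1.018 × 1.072 × 1.0113 = 1.1036276448.
Dividing the nominal maturity value by the price-level factor gives the value in today's money.

$678,581.08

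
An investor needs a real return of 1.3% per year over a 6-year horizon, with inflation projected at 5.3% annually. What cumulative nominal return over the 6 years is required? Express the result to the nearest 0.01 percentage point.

47.31%

Required annual nominal rate: (1+1.3%)(1+5.3%) − 1 = 6.6689%.
Cumulative over 6 years: (1 + 0.066689)^6 − 1 ≈ 0.47308.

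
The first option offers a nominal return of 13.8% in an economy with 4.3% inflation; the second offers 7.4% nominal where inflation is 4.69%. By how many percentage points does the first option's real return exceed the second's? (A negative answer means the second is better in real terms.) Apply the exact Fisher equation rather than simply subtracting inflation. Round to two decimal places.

6.52

The first option real return: 1.138/1.043 − 1 = 9.108%.
The second real return: 1.074/1.0469 − 1 = 2.589%.
Difference: 9.108 − 2.589 = 6.519 pp.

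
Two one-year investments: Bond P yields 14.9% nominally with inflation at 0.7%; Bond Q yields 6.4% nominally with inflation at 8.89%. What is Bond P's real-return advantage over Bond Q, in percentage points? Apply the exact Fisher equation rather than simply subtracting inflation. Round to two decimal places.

Bond P real return: 1.149/1.007 − 1 = 14.101%.
Bond Q real return: 1.064/1.0889 − 1 = -2.287%.
Difference: 14.101 − (-2.287) = 16.388 pp.

16.39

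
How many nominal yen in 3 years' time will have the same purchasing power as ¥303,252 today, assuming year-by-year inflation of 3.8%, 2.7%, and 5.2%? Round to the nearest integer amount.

¥340,085

Cumulative price-level factor: 1.038 × 1.027 × 1.052 = 1.121459352.
Multiplying ¥303,252 by the price-level factor gives the future nominal sum.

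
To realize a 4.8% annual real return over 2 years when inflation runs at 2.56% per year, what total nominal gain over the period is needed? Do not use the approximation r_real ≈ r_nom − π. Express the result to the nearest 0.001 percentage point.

Required annual nominal rate: (1+4.8%)(1+2.56%) − 1 = 7.48288%.
Cumulative over 2 years: (1 + 0.0748288)^2 − 1 ≈ 0.15526.

15.526%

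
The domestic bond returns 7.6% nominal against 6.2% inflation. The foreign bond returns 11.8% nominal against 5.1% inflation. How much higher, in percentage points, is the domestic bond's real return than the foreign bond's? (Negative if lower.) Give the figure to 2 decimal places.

The domestic bond real return: 1.076/1.062 − 1 = 1.318%.
The foreign bond real return: 1.118/1.051 − 1 = 6.375%.
Difference: 1.318 − 6.375 = -5.057 pp.

-5.06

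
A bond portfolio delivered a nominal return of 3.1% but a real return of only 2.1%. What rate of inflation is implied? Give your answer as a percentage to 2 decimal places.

From (1+r_nom) = (1+r_real)(1+π), we get 1+π = (1 + 3.1%)/(1 + 2.1%) = 1.031/1.021 ≈ 1.00979.
So π ≈ 0.9794%.

0.98%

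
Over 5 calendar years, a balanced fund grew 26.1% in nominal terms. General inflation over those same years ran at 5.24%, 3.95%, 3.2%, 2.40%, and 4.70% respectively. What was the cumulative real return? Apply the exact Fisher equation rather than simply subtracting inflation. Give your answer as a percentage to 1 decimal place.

Cumulative inflation factor: 1.0524 × 1.0395 × 1.032 × 1.0240 × 1.0470 ≈ 1.21041.
Nominal growth factor: 1.26100. Real growth factor = 1.26100 / 1.21041 ≈ 1.04180.
Total real return ≈ 4.1798%.

4.2%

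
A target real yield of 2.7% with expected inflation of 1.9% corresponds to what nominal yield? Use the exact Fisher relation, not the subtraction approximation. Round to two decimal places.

4.65%

By the Fisher equation, 1 + r_nom = (1 + 2.7%)(1 + 1.9%) = 1.027 × 1.019 = 1.046513.
So r_nom = 4.6513%.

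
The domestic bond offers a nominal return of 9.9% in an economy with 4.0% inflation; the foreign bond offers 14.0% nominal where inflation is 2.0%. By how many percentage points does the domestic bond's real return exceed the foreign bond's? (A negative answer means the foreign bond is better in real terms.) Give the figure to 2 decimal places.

The domestic bond real return: 1.099/1.040 − 1 = 5.673%.
The foreign bond real return: 1.140/1.020 − 1 = 11.765%.
Difference: 5.673 − 11.765 = -6.092 pp.

-6.09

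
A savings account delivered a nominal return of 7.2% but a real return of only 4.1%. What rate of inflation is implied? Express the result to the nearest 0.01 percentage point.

2.98%

From (1+r_nom) = (1+r_real)(1+π), we get 1+π = (1 + 7.2%)/(1 + 4.1%) = 1.072/1.041 ≈ 1.02978.
So π ≈ 2.9779%.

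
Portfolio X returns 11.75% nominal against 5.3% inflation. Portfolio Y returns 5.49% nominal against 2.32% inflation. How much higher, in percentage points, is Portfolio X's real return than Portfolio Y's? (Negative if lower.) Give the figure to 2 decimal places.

Portfolio X real return: 1.1175/1.053 − 1 = 6.125%.
Portfolio Y real return: 1.0549/1.0232 − 1 = 3.098%.
Difference: 6.125 − 3.098 = 3.027 pp.

3.03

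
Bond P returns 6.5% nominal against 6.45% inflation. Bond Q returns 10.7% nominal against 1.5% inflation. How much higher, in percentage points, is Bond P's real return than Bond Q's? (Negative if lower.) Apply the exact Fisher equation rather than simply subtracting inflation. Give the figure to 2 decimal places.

-9.02

Bond P real return: 1.065/1.0645 − 1 = 0.047%.
Bond Q real return: 1.107/1.015 − 1 = 9.064%.
Difference: 0.047 − 9.064 = -9.017 pp.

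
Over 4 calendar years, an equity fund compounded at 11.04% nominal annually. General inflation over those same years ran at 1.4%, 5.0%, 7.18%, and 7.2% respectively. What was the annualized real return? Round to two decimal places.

5.58%

Cumulative inflation factor: 1.014 × 1.050 × 1.0718 × 1.072 ≈ 1.22331.
Nominal growth factor: 1.52026. Real growth factor = 1.52026 / 1.22331 ≈ 1.24274.
Annualized: 1.24274^(1/4) − 1 ≈ 0.05583.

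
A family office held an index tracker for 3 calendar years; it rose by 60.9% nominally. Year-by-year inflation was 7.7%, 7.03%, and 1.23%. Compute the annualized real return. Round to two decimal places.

11.30%

Cumulative inflation factor: 1.077 × 1.0703 × 1.0123 ≈ 1.16689.
Nominal growth factor: 1.60900. Real growth factor = 1.60900 / 1.16689 ≈ 1.37888.
Annualized: 1.37888^(1/3) − 1 ≈ 0.11303.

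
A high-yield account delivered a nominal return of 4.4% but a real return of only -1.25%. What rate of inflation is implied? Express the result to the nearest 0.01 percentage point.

From (1+r_nom) = (1+r_real)(1+π), we get 1+π = (1 + 4.4%)/(1 − 1.25%) = 1.044/0.9875 ≈ 1.05722.
So π ≈ 5.7215%.

5.72%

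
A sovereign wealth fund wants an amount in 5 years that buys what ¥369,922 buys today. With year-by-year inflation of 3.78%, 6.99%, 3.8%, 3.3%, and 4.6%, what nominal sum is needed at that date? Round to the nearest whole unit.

¥460,677

Cumulative price-level factor: 1.0378 × 1.0699 × 1.038 × 1.033 × 1.046 ≈ 1.2453350556.
Multiplying ¥369,922 by the price-level factor gives the future nominal sum.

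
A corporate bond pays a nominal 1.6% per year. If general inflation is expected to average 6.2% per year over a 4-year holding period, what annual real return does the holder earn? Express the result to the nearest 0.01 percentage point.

With constant rates the annual real return is the same each year: (1+1.6%)/(1+6.2%) − 1 = -0.04331.

-4.33%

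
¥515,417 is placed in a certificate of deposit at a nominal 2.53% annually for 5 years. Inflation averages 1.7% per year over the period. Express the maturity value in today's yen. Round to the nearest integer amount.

Nominal value at maturity: ¥515,417 × (1 + 2.53%)^5 ≈ ¥584,001.
Price-level factor over 5 years: (1 + 1.7%)^5 ≈ 1.0879395490.
Dividing the nominal maturity value by the price-level factor gives the value in today's money.

¥536,795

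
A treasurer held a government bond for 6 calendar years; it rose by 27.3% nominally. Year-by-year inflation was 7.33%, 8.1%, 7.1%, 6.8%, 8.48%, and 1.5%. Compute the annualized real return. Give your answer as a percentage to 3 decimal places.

Cumulative inflation factor: 1.0733 × 1.081 × 1.071 × 1.068 × 1.0848 × 1.015 ≈ 1.46125.
Nominal growth factor: 1.27300. Real growth factor = 1.27300 / 1.46125 ≈ 0.87117.
Annualized: 0.87117^(1/6) − 1 ≈ -0.02272.

-2.272%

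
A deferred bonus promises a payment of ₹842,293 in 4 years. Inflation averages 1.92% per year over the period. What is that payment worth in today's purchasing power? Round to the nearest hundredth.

₹780,594.58

Price-level factor over 4 years: (1 + 1.92%)^4 ≈ 1.0790402874.
Purchasing power today: ₹842,293 divided by that factor.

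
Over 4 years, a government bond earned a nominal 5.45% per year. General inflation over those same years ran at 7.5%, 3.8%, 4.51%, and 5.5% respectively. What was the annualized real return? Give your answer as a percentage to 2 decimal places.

0.13%

Cumulative inflation factor: 1.075 × 1.038 × 1.0451 × 1.055 ≈ 1.23031.
Nominal growth factor: 1.23648. Real growth factor = 1.23648 / 1.23031 ≈ 1.00501.
Annualized: 1.00501^(1/4) − 1 ≈ 0.00125.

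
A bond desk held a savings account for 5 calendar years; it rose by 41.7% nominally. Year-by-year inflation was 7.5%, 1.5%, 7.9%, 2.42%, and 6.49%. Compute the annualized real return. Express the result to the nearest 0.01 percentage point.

Cumulative inflation factor: 1.075 × 1.015 × 1.079 × 1.0242 × 1.0649 ≈ 1.28407.
Nominal growth factor: 1.41700. Real growth factor = 1.41700 / 1.28407 ≈ 1.10352.
Annualized: 1.10352^(1/5) − 1 ≈ 0.01990.

1.99%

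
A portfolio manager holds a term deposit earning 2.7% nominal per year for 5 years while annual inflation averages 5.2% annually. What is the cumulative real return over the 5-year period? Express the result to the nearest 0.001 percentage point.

The annual real rate is (1+2.7%)/(1+5.2%) − 1 = -2.3764%.
Compounded over 5 years: (1 + -0.023764)^5 − 1 ≈ -0.11331.

-11.331%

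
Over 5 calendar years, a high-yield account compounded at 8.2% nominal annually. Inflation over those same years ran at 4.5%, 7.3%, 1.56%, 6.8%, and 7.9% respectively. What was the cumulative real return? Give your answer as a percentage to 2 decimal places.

13.01%

Cumulative inflation factor: 1.045 × 1.073 × 1.0156 × 1.068 × 1.079 ≈ 1.31229.
Nominal growth factor: 1.48298. Real growth factor = 1.48298 / 1.31229 ≈ 1.13007.
Total real return ≈ 13.0069%.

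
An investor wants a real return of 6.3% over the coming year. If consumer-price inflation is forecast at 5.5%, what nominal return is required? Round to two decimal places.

12.15%

By the Fisher equation, 1 + r_nom = (1 + 6.3%)(1 + 5.5%) = 1.063 × 1.055 = 1.121465.
So r_nom = 12.1465%.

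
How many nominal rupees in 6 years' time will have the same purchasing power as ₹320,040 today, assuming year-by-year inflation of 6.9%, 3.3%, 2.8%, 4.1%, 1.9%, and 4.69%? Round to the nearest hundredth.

₹403,464.68

Cumulative price-level factor: 1.069 × 1.033 × 1.028 × 1.041 × 1.019 × 1.0469 ≈ 1.2606695257.
Multiplying ₹320,040 by the price-level factor gives the future nominal sum.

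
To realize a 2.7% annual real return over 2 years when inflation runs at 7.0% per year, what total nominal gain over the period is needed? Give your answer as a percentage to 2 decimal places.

20.76%

Required annual nominal rate: (1+2.7%)(1+7.0%) − 1 = 9.889%.
Cumulative over 2 years: (1 + 0.09889)^2 − 1 ≈ 0.20756.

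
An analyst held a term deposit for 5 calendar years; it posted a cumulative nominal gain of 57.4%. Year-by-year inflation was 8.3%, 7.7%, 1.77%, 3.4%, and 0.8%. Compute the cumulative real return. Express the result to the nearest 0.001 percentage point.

Cumulative inflation factor: 1.083 × 1.077 × 1.0177 × 1.034 × 1.008 ≈ 1.23721.
Nominal growth factor: 1.57400. Real growth factor = 1.57400 / 1.23721 ≈ 1.27221.
Total real return ≈ 27.2213%.

27.221%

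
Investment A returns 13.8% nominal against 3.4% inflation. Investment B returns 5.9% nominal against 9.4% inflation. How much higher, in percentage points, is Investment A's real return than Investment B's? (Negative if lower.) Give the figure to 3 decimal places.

13.257

Investment A real return: 1.138/1.034 − 1 = 10.0580%.
Investment B real return: 1.059/1.094 − 1 = -3.1993%.
Difference: 10.0580 − (-3.1993) = 13.2573 pp.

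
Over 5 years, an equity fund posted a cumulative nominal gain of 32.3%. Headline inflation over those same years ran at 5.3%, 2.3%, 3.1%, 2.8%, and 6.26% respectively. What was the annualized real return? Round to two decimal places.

1.75%

Cumulative inflation factor: 1.053 × 1.023 × 1.031 × 1.028 × 1.0626 ≈ 1.21318.
Nominal growth factor: 1.32300. Real growth factor = 1.32300 / 1.21318 ≈ 1.09052.
Annualized: 1.09052^(1/5) − 1 ≈ 0.01748.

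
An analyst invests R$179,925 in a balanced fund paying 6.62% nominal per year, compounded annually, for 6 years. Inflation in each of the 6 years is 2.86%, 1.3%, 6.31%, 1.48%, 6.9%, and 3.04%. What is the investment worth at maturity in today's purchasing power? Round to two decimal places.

R$213,466.38

Nominal value at maturity: R$179,925 × (1 + 6.62%)^6 ≈ R$264,316.08.
Price-level factor over 6 years: 1.0286 × 1.013 × 1.0631 × 1.0148 × 1.069 × 1.0304 ≈ 1.2382094017.
The maturity value deflated by that factor is the answer in today's purchasing power.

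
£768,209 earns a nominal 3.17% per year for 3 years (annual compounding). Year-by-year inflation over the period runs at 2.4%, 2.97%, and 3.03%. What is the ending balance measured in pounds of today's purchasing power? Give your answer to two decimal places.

£776,542.65

Nominal value at maturity: £768,209 × (1 + 3.17%)^3 ≈ £843,606.04.
Price-level factor over 3 years: 1.024 × 1.0297 × 1.0303 ≈ 1.0863615078.
Dividing the nominal maturity value by the price-level factor gives the value in today's money.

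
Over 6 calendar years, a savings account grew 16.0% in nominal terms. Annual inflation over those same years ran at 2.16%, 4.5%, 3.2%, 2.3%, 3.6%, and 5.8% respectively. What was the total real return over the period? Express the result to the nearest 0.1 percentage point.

-6.1%

Cumulative inflation factor: 1.0216 × 1.045 × 1.032 × 1.023 × 1.036 × 1.058 ≈ 1.23537.
Nominal growth factor: 1.16000. Real growth factor = 1.16000 / 1.23537 ≈ 0.93899.
Total real return ≈ -6.1012%.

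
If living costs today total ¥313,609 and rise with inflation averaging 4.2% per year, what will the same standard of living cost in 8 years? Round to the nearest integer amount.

Cumulative price-level factor: (1+4.2%)^8 ≈ 1.3897662210.
Multiplying ¥313,609 by the price-level factor gives the future nominal sum.

¥435,843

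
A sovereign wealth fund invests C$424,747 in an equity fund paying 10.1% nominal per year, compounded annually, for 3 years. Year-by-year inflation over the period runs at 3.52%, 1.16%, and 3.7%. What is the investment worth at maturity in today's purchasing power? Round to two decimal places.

Nominal value at maturity: C$424,747 × (1 + 10.1%)^3 ≈ C$566,881.49.
Price-level factor over 3 years: 1.0352 × 1.0116 × 1.037 ≈ 1.0859550278.
The maturity value deflated by that factor is the answer in today's purchasing power.

C$522,011.94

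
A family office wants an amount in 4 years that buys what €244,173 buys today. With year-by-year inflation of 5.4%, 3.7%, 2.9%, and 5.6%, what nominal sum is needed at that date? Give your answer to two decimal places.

Cumulative price-level factor: 1.054 × 1.037 × 1.029 × 1.056 ≈ 1.1876778588.
The nominal amount required is €244,173 scaled up by that factor.

€289,998.87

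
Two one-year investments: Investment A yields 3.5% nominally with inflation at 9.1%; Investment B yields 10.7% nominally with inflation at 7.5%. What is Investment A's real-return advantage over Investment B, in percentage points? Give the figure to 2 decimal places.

Investment A real return: 1.035/1.091 − 1 = -5.133%.
Investment B real return: 1.107/1.075 − 1 = 2.977%.
Difference: -5.133 − 2.977 = -8.110 pp.

-8.11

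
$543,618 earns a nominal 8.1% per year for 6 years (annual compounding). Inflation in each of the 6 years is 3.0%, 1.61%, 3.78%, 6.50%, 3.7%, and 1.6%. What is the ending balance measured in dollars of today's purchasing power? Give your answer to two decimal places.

$711,768.19

Nominal value at maturity: $543,618 × (1 + 8.1%)^6 ≈ $867,457.07.
Price-level factor over 6 years: 1.030 × 1.0161 × 1.0378 × 1.0650 × 1.037 × 1.016 ≈ 1.2187353677.
Dividing the nominal maturity value by the price-level factor gives the value in today's money.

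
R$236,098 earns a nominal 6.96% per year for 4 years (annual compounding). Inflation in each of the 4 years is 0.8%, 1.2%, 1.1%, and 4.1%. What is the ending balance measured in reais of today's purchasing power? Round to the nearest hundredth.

Nominal value at maturity: R$236,098 × (1 + 6.96%)^4 ≈ R$309,013.81.
Price-level factor over 4 years: 1.008 × 1.012 × 1.011 × 1.041 ≈ 1.0736010553.
Dividing the nominal maturity value by the price-level factor gives the value in today's money.

R$287,829.27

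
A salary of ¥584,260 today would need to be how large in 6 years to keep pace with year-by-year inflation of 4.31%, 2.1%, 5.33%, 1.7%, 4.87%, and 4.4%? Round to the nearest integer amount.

¥729,764

Cumulative price-level factor: 1.0431 × 1.021 × 1.0533 × 1.017 × 1.0487 × 1.044 ≈ 1.2490404158.
The nominal amount required is ¥584,260 scaled up by that factor.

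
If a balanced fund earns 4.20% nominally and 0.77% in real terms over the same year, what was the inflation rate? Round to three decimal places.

From (1+r_nom) = (1+r_real)(1+π), we get 1+π = (1 + 4.20%)/(1 + 0.77%) = 1.0420/1.0077 ≈ 1.03404.
So π ≈ 3.4038%.

3.404%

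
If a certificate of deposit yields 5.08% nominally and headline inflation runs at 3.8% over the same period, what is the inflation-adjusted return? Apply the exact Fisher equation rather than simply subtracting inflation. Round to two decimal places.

Real return via the Fisher equation: (1 + 5.08%)/(1 + 3.8%) − 1 = 1.0508/1.038 − 1 ≈ 0.01233.

1.23%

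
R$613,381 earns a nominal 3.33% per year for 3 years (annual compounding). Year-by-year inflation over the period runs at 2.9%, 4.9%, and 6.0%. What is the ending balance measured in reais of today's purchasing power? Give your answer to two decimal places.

R$591,442.98

Nominal value at maturity: R$613,381 × (1 + 3.33%)^3 ≈ R$676,720.93.
Price-level factor over 3 years: 1.029 × 1.049 × 1.060 = 1.14418626.
Dividing the nominal maturity value by the price-level factor gives the value in today's money.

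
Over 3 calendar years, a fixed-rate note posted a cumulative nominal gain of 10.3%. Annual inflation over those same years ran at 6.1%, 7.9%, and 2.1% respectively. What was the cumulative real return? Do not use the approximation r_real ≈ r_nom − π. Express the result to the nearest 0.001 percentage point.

-5.635%

Cumulative inflation factor: 1.061 × 1.079 × 1.021 ≈ 1.16886.
Nominal growth factor: 1.10300. Real growth factor = 1.10300 / 1.16886 ≈ 0.94365.
Total real return ≈ -5.6346%.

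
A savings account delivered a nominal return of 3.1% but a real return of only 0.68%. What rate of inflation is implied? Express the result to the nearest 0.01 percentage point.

2.40%

From (1+r_nom) = (1+r_real)(1+π), we get 1+π = (1 + 3.1%)/(1 + 0.68%) = 1.031/1.0068 ≈ 1.02404.
So π ≈ 2.4037%.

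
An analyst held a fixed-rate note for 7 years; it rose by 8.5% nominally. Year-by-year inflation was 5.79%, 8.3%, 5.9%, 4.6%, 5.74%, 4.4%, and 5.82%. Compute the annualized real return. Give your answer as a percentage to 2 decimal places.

-4.36%

Cumulative inflation factor: 1.0579 × 1.083 × 1.059 × 1.046 × 1.0574 × 1.044 × 1.0582 ≈ 1.48255.
Nominal growth factor: 1.08500. Real growth factor = 1.08500 / 1.48255 ≈ 0.73185.
Annualized: 0.73185^(1/7) − 1 ≈ -0.04362.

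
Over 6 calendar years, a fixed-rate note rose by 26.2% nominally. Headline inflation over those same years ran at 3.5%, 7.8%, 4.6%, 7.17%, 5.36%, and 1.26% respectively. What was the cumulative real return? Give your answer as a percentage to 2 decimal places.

Cumulative inflation factor: 1.035 × 1.078 × 1.046 × 1.0717 × 1.0536 × 1.0126 ≈ 1.33437.
Nominal growth factor: 1.26200. Real growth factor = 1.26200 / 1.33437 ≈ 0.94576.
Total real return ≈ -5.4238%.

-5.42%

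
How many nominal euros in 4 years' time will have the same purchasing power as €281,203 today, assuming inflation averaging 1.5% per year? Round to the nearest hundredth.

Cumulative price-level factor: (1+1.5%)^4 ≈ 1.0613635506.
The nominal amount required is €281,203 scaled up by that factor.

€298,458.61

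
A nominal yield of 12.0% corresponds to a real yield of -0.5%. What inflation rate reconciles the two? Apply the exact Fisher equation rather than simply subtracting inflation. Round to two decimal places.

From (1+r_nom) = (1+r_real)(1+π), we get 1+π = (1 + 12.0%)/(1 − 0.5%) = 1.120/0.995 ≈ 1.12563.
So π ≈ 12.5628%.

12.56%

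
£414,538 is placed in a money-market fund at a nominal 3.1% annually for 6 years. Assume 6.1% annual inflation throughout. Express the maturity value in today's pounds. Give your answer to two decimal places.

Nominal value at maturity: £414,538 × (1 + 3.1%)^6 ≈ £497,870.44.
Price-level factor over 6 years: (1 + 6.1%)^6 ≈ 1.4265674267.
The maturity value deflated by that factor is the answer in today's purchasing power.

£348,998.88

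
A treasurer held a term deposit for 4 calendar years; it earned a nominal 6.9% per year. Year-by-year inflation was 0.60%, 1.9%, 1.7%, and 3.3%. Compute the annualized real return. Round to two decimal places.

4.94%

Cumulative inflation factor: 1.0060 × 1.019 × 1.017 × 1.033 ≈ 1.07694.
Nominal growth factor: 1.30590. Real growth factor = 1.30590 / 1.07694 ≈ 1.21260.
Annualized: 1.21260^(1/4) − 1 ≈ 0.04937.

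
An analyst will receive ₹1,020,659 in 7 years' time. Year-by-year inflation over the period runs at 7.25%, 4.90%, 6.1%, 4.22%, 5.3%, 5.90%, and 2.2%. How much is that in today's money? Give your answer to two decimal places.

Price-level factor over 7 years: 1.0725 × 1.0490 × 1.061 × 1.0422 × 1.053 × 1.0590 × 1.022 ≈ 1.4177983574.
Purchasing power today: ₹1,020,659 divided by that factor.

₹719,890.10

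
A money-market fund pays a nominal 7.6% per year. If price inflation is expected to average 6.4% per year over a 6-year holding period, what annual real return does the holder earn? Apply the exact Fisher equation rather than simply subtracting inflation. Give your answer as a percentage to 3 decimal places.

With constant rates the annual real return is the same each year: (1+7.6%)/(1+6.4%) − 1 = 0.01128.

1.128%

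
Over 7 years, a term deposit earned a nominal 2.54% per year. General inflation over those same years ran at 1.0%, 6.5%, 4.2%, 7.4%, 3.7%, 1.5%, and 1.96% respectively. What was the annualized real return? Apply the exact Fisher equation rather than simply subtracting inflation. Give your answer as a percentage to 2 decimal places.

Cumulative inflation factor: 1.010 × 1.065 × 1.042 × 1.074 × 1.037 × 1.015 × 1.0196 ≈ 1.29187.
Nominal growth factor: 1.19194. Real growth factor = 1.19194 / 1.29187 ≈ 0.92265.
Annualized: 0.92265^(1/7) − 1 ≈ -0.01144.

-1.14%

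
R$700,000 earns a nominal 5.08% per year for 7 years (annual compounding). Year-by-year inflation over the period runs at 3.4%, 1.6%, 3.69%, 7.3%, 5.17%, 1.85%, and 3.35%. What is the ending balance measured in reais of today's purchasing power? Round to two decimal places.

R$765,286.86

Nominal value at maturity: R$700,000 × (1 + 5.08%)^7 ≈ R$990,235.49.
Price-level factor over 7 years: 1.034 × 1.016 × 1.0369 × 1.073 × 1.0517 × 1.0185 × 1.0335 ≈ 1.2939402765.
The maturity value deflated by that factor is the answer in today's purchasing power.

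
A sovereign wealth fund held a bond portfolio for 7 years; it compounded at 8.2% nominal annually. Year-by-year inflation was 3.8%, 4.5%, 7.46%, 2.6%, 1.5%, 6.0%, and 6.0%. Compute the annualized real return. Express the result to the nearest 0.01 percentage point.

Cumulative inflation factor: 1.038 × 1.045 × 1.0746 × 1.026 × 1.015 × 1.060 × 1.060 ≈ 1.36391.
Nominal growth factor: 1.73616. Real growth factor = 1.73616 / 1.36391 ≈ 1.27293.
Annualized: 1.27293^(1/7) − 1 ≈ 0.03508.

3.51%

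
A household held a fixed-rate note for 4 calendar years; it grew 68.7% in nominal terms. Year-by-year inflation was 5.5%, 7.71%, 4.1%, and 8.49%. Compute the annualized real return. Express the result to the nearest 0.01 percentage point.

Cumulative inflation factor: 1.055 × 1.0771 × 1.041 × 1.0849 ≈ 1.28336.
Nominal growth factor: 1.68700. Real growth factor = 1.68700 / 1.28336 ≈ 1.31452.
Annualized: 1.31452^(1/4) − 1 ≈ 0.07076.

7.08%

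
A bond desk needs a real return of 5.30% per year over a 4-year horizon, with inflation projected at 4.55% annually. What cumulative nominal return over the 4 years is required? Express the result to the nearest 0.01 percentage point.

Required annual nominal rate: (1+5.30%)(1+4.55%) − 1 = 10.09115%.
Cumulative over 4 years: (1 + 0.1009115)^4 − 1 ≈ 0.46896.

46.90%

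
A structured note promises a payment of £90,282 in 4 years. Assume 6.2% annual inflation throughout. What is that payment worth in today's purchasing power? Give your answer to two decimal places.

£70,974.62

Price-level factor over 4 years: (1 + 6.2%)^4 ≈ 1.2720320883.
Purchasing power today: £90,282 divided by that factor.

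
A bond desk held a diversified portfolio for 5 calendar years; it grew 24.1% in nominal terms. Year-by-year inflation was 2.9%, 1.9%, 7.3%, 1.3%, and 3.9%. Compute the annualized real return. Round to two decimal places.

0.94%

Cumulative inflation factor: 1.029 × 1.019 × 1.073 × 1.013 × 1.039 ≈ 1.18417.
Nominal growth factor: 1.24100. Real growth factor = 1.24100 / 1.18417 ≈ 1.04799.
Annualized: 1.04799^(1/5) − 1 ≈ 0.00942.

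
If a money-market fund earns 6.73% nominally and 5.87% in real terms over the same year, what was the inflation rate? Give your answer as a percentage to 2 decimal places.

From (1+r_nom) = (1+r_real)(1+π), we get 1+π = (1 + 6.73%)/(1 + 5.87%) = 1.0673/1.0587 ≈ 1.00812.
So π ≈ 0.8123%.

0.81%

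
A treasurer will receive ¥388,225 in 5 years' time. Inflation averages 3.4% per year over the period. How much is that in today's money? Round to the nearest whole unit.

¥328,459

Price-level factor over 5 years: (1 + 3.4%)^5 ≈ 1.1819597671.
Purchasing power today: ¥388,225 divided by that factor.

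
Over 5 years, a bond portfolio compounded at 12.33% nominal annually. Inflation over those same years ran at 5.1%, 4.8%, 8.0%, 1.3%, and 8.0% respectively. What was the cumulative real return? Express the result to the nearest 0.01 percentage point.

Cumulative inflation factor: 1.051 × 1.048 × 1.080 × 1.013 × 1.080 ≈ 1.30143.
Nominal growth factor: 1.78846. Real growth factor = 1.78846 / 1.30143 ≈ 1.37422.
Total real return ≈ 37.4225%.

37.42%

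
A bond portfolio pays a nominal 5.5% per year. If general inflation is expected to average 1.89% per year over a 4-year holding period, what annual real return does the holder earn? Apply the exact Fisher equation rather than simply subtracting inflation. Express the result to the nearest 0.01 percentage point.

3.54%

With constant rates the annual real return is the same each year: (1+5.5%)/(1+1.89%) − 1 = 0.03543.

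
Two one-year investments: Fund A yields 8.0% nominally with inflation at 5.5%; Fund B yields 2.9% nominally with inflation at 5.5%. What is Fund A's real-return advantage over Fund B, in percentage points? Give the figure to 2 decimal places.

Fund A real return: 1.080/1.055 − 1 = 2.370%.
Fund B real return: 1.029/1.055 − 1 = -2.464%.
Difference: 2.370 − (-2.464) = 4.834 pp.

4.83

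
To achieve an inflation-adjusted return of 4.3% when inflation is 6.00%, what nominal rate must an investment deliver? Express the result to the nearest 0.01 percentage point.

By the Fisher equation, 1 + r_nom = (1 + 4.3%)(1 + 6.00%) = 1.043 × 1.0600 = 1.10558.
So r_nom = 10.558%.

10.56%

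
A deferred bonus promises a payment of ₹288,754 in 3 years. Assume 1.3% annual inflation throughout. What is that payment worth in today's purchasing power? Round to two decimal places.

₹277,779.17

Price-level factor over 3 years: (1 + 1.3%)^3 = 1.039509197.
Purchasing power today: ₹288,754 divided by that factor.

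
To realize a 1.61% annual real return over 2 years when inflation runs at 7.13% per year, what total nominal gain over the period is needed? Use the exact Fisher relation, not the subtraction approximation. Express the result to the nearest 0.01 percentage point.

Required annual nominal rate: (1+1.61%)(1+7.13%) − 1 = 8.854793%.
Cumulative over 2 years: (1 + 0.08854793)^2 − 1 ≈ 0.18494.

18.49%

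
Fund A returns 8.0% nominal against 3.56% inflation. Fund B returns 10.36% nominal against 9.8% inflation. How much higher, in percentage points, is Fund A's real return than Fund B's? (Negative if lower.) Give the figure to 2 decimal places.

3.78

Fund A real return: 1.080/1.0356 − 1 = 4.287%.
Fund B real return: 1.1036/1.098 − 1 = 0.510%.
Difference: 4.287 − 0.510 = 3.777 pp.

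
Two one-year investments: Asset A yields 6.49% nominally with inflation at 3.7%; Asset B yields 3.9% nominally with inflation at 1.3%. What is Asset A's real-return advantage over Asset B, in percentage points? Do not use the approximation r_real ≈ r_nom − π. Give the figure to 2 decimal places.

0.12

Asset A real return: 1.0649/1.037 − 1 = 2.690%.
Asset B real return: 1.039/1.013 − 1 = 2.567%.
Difference: 2.690 − 2.567 = 0.123 pp.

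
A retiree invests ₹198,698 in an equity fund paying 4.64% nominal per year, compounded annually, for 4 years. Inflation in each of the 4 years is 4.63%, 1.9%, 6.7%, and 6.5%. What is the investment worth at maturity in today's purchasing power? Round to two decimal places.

Nominal value at maturity: ₹198,698 × (1 + 4.64%)^4 ≈ ₹238,223.40.
Price-level factor over 4 years: 1.0463 × 1.019 × 1.067 × 1.065 ≈ 1.2115586330.
Dividing the nominal maturity value by the price-level factor gives the value in today's money.

₹196,625.56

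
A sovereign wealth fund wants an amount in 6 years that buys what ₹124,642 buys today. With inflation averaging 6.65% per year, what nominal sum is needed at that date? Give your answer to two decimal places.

₹183,412.77

Cumulative price-level factor: (1+6.65%)^6 ≈ 1.4715165764.
Multiplying ₹124,642 by the price-level factor gives the future nominal sum.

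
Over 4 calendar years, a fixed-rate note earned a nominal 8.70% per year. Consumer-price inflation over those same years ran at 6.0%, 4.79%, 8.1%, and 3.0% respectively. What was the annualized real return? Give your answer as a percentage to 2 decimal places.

Cumulative inflation factor: 1.060 × 1.0479 × 1.081 × 1.030 ≈ 1.23677.
Nominal growth factor: 1.39611. Real growth factor = 1.39611 / 1.23677 ≈ 1.12883.
Annualized: 1.12883^(1/4) − 1 ≈ 0.03076.

3.08%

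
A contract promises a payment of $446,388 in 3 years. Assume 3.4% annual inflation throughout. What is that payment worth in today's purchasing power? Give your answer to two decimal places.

$403,785.66

Price-level factor over 3 years: (1 + 3.4%)^3 = 1.105507304.
Purchasing power today: $446,388 divided by that factor.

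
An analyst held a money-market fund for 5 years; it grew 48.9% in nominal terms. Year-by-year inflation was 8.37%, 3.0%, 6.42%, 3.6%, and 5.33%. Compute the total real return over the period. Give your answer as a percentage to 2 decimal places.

Cumulative inflation factor: 1.0837 × 1.030 × 1.0642 × 1.036 × 1.0533 ≈ 1.29623.
Nominal growth factor: 1.48900. Real growth factor = 1.48900 / 1.29623 ≈ 1.14872.
Total real return ≈ 14.8718%.

14.87%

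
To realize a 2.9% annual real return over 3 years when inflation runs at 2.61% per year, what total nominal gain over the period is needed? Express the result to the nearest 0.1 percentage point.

Required annual nominal rate: (1+2.9%)(1+2.61%) − 1 = 5.58569%.
Cumulative over 3 years: (1 + 0.0558569)^3 − 1 ≈ 0.17710.

17.7%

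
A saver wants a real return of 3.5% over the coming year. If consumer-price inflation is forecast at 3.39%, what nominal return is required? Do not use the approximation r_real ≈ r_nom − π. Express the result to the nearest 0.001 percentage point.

7.009%

By the Fisher equation, 1 + r_nom = (1 + 3.5%)(1 + 3.39%) = 1.035 × 1.0339 = 1.0700865.
So r_nom = 7.00865%.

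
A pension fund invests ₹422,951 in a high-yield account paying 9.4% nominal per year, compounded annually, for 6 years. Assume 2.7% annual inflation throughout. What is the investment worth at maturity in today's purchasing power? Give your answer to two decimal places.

Nominal value at maturity: ₹422,951 × (1 + 9.4%)^6 ≈ ₹725,093.46.
Price-level factor over 6 years: (1 + 2.7%)^6 ≈ 1.1733367181.
The maturity value deflated by that factor is the answer in today's purchasing power.

₹617,975.60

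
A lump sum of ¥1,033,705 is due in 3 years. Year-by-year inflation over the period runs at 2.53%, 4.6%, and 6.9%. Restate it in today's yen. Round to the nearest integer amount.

¥901,646

Price-level factor over 3 years: 1.0253 × 1.046 × 1.069 = 1.1464638022.
Purchasing power today: ¥1,033,705 divided by that factor.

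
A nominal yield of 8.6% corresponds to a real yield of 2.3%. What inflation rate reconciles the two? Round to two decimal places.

From (1+r_nom) = (1+r_real)(1+π), we get 1+π = (1 + 8.6%)/(1 + 2.3%) = 1.086/1.023 ≈ 1.06158.
So π ≈ 6.1584%.

6.16%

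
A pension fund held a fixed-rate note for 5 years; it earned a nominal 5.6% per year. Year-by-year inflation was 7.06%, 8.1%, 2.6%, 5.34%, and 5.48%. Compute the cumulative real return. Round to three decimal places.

-0.470%

Cumulative inflation factor: 1.0706 × 1.081 × 1.026 × 1.0534 × 1.0548 ≈ 1.31936.
Nominal growth factor: 1.31317. Real growth factor = 1.31317 / 1.31936 ≈ 0.99530.
Total real return ≈ -0.4696%.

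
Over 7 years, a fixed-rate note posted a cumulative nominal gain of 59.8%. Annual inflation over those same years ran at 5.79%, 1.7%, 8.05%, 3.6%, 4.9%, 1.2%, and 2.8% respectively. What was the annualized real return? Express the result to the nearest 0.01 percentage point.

Cumulative inflation factor: 1.0579 × 1.017 × 1.0805 × 1.036 × 1.049 × 1.012 × 1.028 ≈ 1.31431.
Nominal growth factor: 1.59800. Real growth factor = 1.59800 / 1.31431 ≈ 1.21584.
Annualized: 1.21584^(1/7) − 1 ≈ 0.02831.

2.83%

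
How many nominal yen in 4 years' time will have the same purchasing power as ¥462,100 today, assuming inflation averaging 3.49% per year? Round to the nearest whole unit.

¥530,065

Cumulative price-level factor: (1+3.49%)^4 ≈ 1.1470795777.
The nominal amount required is ¥462,100 scaled up by that factor.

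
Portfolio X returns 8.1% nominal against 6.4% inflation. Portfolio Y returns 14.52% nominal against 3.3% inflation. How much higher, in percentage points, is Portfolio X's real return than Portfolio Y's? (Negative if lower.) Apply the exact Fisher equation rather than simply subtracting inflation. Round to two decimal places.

Portfolio X real return: 1.081/1.064 − 1 = 1.598%.
Portfolio Y real return: 1.1452/1.033 − 1 = 10.862%.
Difference: 1.598 − 10.862 = -9.264 pp.

-9.26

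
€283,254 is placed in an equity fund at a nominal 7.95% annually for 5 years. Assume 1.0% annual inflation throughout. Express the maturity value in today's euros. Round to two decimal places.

€395,077.61

Nominal value at maturity: €283,254 × (1 + 7.95%)^5 ≈ €415,230.54.
Price-level factor over 5 years: (1 + 1.0%)^5 = 1.0510100501.
Dividing the nominal maturity value by the price-level factor gives the value in today's money.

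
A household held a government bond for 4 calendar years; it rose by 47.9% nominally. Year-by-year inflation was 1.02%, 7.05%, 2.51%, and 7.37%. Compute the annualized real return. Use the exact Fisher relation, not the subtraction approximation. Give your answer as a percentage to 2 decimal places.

Cumulative inflation factor: 1.0102 × 1.0705 × 1.0251 × 1.0737 ≈ 1.19026.
Nominal growth factor: 1.47900. Real growth factor = 1.47900 / 1.19026 ≈ 1.24258.
Annualized: 1.24258^(1/4) − 1 ≈ 0.05580.

5.58%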